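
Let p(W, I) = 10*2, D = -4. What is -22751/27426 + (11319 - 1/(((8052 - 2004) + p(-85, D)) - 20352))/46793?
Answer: -5386158205445/9165648690156 ≈ -0.58765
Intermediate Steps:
p(W, I) = 20
-22751/27426 + (11319 - 1/(((8052 - 2004) + p(-85, D)) - 20352))/46793 = -22751/27426 + (11319 - 1/(((8052 - 2004) + 20) - 20352))/46793 = -22751*1/27426 + (11319 - 1/((6048 + 20) - 20352))*(1/46793) = -22751/27426 + (11319 - 1/(6068 - 20352))*(1/46793) = -22751/27426 + (11319 - 1/(-14284))*(1/46793) = -22751/27426 + (11319 - 1*(-1/14284))*(1/46793) = -22751/27426 + (11319 + 1/14284)*(1/46793) = -22751/27426 + (161680597/14284)*(1/46793) = -22751/27426 + 161680597/668391212 = -5386158205445/9165648690156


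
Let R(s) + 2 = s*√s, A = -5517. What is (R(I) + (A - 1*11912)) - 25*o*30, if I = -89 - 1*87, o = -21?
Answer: -1681 - 704*I*√11 ≈ -1681.0 - 2334.9*I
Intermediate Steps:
I = -176 (I = -89 - 87 = -176)
R(s) = -2 + s^(3/2) (R(s) = -2 + s*√s = -2 + s^(3/2))
(R(I) + (A - 1*11912)) - 25*o*30 = ((-2 + (-176)^(3/2)) + (-5517 - 1*11912)) - 25*(-21)*30 = ((-2 - 704*I*√11) + (-5517 - 11912)) + 525*30 = ((-2 - 704*I*√11) - 17429) + 15750 = (-17431 - 704*I*√11) + 15750 = -1681 - 704*I*√11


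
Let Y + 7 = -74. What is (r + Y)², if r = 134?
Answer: 2809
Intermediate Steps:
Y = -81 (Y = -7 - 74 = -81)
(r + Y)² = (134 - 81)² = 53² = 2809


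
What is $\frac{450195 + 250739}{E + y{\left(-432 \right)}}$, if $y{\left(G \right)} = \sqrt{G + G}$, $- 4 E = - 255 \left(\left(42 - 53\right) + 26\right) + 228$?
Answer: $\frac{3361679464}{4317411} - \frac{44859776 i \sqrt{6}}{4317411} \approx 778.63 - 25.451 i$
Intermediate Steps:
$E = \frac{3597}{4}$ ($E = - \frac{- 255 \left(\left(42 - 53\right) + 26\right) + 228}{4} = - \frac{- 255 \left(-11 + 26\right) + 228}{4} = - \frac{\left(-255\right) 15 + 228}{4} = - \frac{-3825 + 228}{4} = \left(- \frac{1}{4}\right) \left(-3597\right) = \frac{3597}{4} \approx 899.25$)
$y{\left(G \right)} = \sqrt{2} \sqrt{G}$ ($y{\left(G \right)} = \sqrt{2 G} = \sqrt{2} \sqrt{G}$)
$\frac{450195 + 250739}{E + y{\left(-432 \right)}} = \frac{450195 + 250739}{\frac{3597}{4} + \sqrt{2} \sqrt{-432}} = \frac{700934}{\frac{3597}{4} + \sqrt{2} \cdot 12 i \sqrt{3}} = \frac{700934}{\frac{3597}{4} + 12 i \sqrt{6}}$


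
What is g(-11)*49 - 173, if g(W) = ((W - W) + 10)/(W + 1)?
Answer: -222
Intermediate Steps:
g(W) = 10/(1 + W) (g(W) = (0 + 10)/(1 + W) = 10/(1 + W))
g(-11)*49 - 173 = (10/(1 - 11))*49 - 173 = (10/(-10))*49 - 173 = (10*(-1/10))*49 - 173 = -1*49 - 173 = -49 - 173 = -222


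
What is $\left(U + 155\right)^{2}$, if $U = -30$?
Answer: $15625$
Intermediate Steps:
$\left(U + 155\right)^{2} = \left(-30 + 155\right)^{2} = 125^{2} = 15625$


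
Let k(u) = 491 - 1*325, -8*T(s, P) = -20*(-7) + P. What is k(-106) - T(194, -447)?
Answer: 1021/8 ≈ 127.63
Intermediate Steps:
T(s, P) = -35/2 - P/8 (T(s, P) = -(-20*(-7) + P)/8 = -(140 + P)/8 = -35/2 - P/8)
k(u) = 166 (k(u) = 491 - 325 = 166)
k(-106) - T(194, -447) = 166 - (-35/2 - 1/8*(-447)) = 166 - (-35/2 + 447/8) = 166 - 1*307/8 = 166 - 307/8 = 1021/8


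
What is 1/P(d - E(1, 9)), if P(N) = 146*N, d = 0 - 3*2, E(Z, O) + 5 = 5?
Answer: -1/876 ≈ -0.0011416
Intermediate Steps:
E(Z, O) = 0 (E(Z, O) = -5 + 5 = 0)
d = -6 (d = 0 - 6 = -6)
1/P(d - E(1, 9)) = 1/(146*(-6 - 1*0)) = 1/(146*(-6 + 0)) = 1/(146*(-6)) = 1/(-876) = -1/876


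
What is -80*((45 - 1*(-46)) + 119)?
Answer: -16800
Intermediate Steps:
-80*((45 - 1*(-46)) + 119) = -80*((45 + 46) + 119) = -80*(91 + 119) = -80*210 = -16800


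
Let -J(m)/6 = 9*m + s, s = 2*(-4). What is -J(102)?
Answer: 5460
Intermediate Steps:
s = -8
J(m) = 48 - 54*m (J(m) = -6*(9*m - 8) = -6*(-8 + 9*m) = 48 - 54*m)
-J(102) = -(48 - 54*102) = -(48 - 5508) = -1*(-5460) = 5460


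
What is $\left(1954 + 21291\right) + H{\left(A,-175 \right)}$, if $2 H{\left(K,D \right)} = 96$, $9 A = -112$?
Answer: $23293$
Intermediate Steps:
$A = - \frac{112}{9}$ ($A = \frac{1}{9} \left(-112\right) = - \frac{112}{9} \approx -12.444$)
$H{\left(K,D \right)} = 48$ ($H{\left(K,D \right)} = \frac{1}{2} \cdot 96 = 48$)
$\left(1954 + 21291\right) + H{\left(A,-175 \right)} = \left(1954 + 21291\right) + 48 = 23245 + 48 = 23293$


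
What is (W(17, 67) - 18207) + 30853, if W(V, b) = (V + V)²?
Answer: 13802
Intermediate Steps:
W(V, b) = 4*V² (W(V, b) = (2*V)² = 4*V²)
(W(17, 67) - 18207) + 30853 = (4*17² - 18207) + 30853 = (4*289 - 18207) + 30853 = (1156 - 18207) + 30853 = -17051 + 30853 = 13802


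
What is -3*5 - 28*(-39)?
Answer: 1077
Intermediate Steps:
-3*5 - 28*(-39) = -15 + 1092 = 1077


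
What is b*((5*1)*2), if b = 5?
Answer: 50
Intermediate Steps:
b*((5*1)*2) = 5*((5*1)*2) = 5*(5*2) = 5*10 = 50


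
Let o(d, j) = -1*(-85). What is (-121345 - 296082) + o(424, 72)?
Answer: -417342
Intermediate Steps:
o(d, j) = 85
(-121345 - 296082) + o(424, 72) = (-121345 - 296082) + 85 = -417427 + 85 = -417342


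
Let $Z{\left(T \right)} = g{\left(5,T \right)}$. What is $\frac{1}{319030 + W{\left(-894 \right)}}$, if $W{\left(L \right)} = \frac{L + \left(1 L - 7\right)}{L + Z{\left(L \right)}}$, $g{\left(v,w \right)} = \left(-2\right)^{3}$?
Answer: $\frac{902}{287766855} \approx 3.1345 \cdot 10^{-6}$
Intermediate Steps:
$g{\left(v,w \right)} = -8$
$Z{\left(T \right)} = -8$
$W{\left(L \right)} = \frac{-7 + 2 L}{-8 + L}$ ($W{\left(L \right)} = \frac{L + \left(1 L - 7\right)}{L - 8} = \frac{L + \left(L - 7\right)}{-8 + L} = \frac{L + \left(-7 + L\right)}{-8 + L} = \frac{-7 + 2 L}{-8 + L}$)
$\frac{1}{319030 + W{\left(-894 \right)}} = \frac{1}{319030 + \frac{-7 + 2 \left(-894\right)}{-8 - 894}} = \frac{1}{319030 + \frac{-7 - 1788}{-902}} = \frac{1}{319030 - - \frac{1795}{902}} = \frac{1}{319030 + \frac{1795}{902}} = \frac{1}{\frac{287766855}{902}} = \frac{902}{287766855}$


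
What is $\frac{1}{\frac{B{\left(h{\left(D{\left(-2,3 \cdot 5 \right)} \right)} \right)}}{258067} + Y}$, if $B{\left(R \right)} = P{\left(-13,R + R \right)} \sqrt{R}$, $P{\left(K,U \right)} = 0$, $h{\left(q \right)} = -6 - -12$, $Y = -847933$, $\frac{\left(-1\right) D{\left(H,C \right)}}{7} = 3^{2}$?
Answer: $- \frac{1}{847933} \approx -1.1793 \cdot 10^{-6}$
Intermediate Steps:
$D{\left(H,C \right)} = -63$ ($D{\left(H,C \right)} = - 7 \cdot 3^{2} = \left(-7\right) 9 = -63$)
$h{\left(q \right)} = 6$ ($h{\left(q \right)} = -6 + 12 = 6$)
$B{\left(R \right)} = 0$ ($B{\left(R \right)} = 0 \sqrt{R} = 0$)
$\frac{1}{\frac{B{\left(h{\left(D{\left(-2,3 \cdot 5 \right)} \right)} \right)}}{258067} + Y} = \frac{1}{\frac{0}{258067} - 847933} = \frac{1}{0 \cdot \frac{1}{258067} - 847933} = \frac{1}{0 - 847933} = \frac{1}{-847933} = - \frac{1}{847933}$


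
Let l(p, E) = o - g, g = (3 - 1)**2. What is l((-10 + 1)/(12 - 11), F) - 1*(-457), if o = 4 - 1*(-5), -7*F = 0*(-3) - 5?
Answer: 462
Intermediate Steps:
F = 5/7 (F = -(0*(-3) - 5)/7 = -(0 - 5)/7 = -1/7*(-5) = 5/7 ≈ 0.71429)
g = 4 (g = 2**2 = 4)
o = 9 (o = 4 + 5 = 9)
l(p, E) = 5 (l(p, E) = 9 - 1*4 = 9 - 4 = 5)
l((-10 + 1)/(12 - 11), F) - 1*(-457) = 5 - 1*(-457) = 5 + 457 = 462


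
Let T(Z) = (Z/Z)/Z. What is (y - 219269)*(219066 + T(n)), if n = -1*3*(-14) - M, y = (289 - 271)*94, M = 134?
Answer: -4385062305967/92 ≈ -4.7664e+10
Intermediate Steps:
y = 1692 (y = 18*94 = 1692)
n = -92 (n = -1*3*(-14) - 1*134 = -3*(-14) - 134 = 42 - 134 = -92)
T(Z) = 1/Z
(y - 219269)*(219066 + T(n)) = (1692 - 219269)*(219066 + 1/(-92)) = -217577*(219066 - 1/92) = -217577*20154071/92 = -4385062305967/92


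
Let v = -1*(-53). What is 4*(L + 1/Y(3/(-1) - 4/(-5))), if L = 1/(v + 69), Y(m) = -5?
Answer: -234/305 ≈ -0.76721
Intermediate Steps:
v = 53
L = 1/122 (L = 1/(53 + 69) = 1/122 ≈ 0.0081967)
4*(L + 1/Y(3/(-1) - 4/(-5))) = 4*(1/122 + 1/(-5)) = 4*(1/122 - ⅕) = 4*(-117/610) = -234/305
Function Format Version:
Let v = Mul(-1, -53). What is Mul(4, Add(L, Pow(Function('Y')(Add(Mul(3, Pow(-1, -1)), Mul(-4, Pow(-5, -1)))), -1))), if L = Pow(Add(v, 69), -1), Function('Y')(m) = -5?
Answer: Rational(-234, 305) ≈ -0.76721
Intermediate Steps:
v = 53
L = Rational(1, 122) (L = Pow(Add(53, 69), -1) = Pow(122, -1) = Rational(1, 122) ≈ 0.0081967)
Mul(4, Add(L, Pow(Function('Y')(Add(Mul(3, Pow(-1, -1)), Mul(-4, Pow(-5, -1)))), -1))) = Mul(4, Add(Rational(1, 122), Pow(-5, -1))) = Mul(4, Add(Rational(1, 122), Rational(-1, 5))) = Mul(4, Rational(-117, 610)) = Rational(-234, 305)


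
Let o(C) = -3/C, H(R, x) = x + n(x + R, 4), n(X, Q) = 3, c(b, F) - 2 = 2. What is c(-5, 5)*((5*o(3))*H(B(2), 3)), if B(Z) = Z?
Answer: -120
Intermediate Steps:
c(b, F) = 4 (c(b, F) = 2 + 2 = 4)
H(R, x) = 3 + x (H(R, x) = x + 3 = 3 + x)
c(-5, 5)*((5*o(3))*H(B(2), 3)) = 4*((5*(-3/3))*(3 + 3)) = 4*((5*(-3*⅓))*6) = 4*((5*(-1))*6) = 4*(-5*6) = 4*(-30) = -120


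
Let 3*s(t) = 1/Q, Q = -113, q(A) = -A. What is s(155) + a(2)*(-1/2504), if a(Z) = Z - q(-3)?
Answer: -2165/848856 ≈ -0.0025505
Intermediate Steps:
a(Z) = -3 + Z (a(Z) = Z - (-1)*(-3) = Z - 1*3 = Z - 3 = -3 + Z)
s(t) = -1/339 (s(t) = (⅓)/(-113) = (⅓)*(-1/113) = -1/339)
s(155) + a(2)*(-1/2504) = -1/339 + (-3 + 2)*(-1/2504) = -1/339 - (-1)/2504 = -1/339 - 1*(-1/2504) = -1/339 + 1/2504 = -2165/848856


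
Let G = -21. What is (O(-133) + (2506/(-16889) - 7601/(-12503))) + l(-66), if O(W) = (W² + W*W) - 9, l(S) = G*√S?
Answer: 7468727094394/211163167 - 21*I*√66 ≈ 35369.0 - 170.6*I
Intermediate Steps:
l(S) = -21*√S
O(W) = -9 + 2*W² (O(W) = (W² + W²) - 9 = 2*W² - 9 = -9 + 2*W²)
(O(-133) + (2506/(-16889) - 7601/(-12503))) + l(-66) = ((-9 + 2*(-133)²) + (2506/(-16889) - 7601/(-12503))) - 21*I*√66 = ((-9 + 2*17689) + (2506*(-1/16889) - 7601*(-1/12503))) - 21*I*√66 = ((-9 + 35378) + (-2506/16889 + 7601/12503)) - 21*I*√66 = (35369 + 97040771/211163167) - 21*I*√66 = 7468727094394/211163167 - 21*I*√66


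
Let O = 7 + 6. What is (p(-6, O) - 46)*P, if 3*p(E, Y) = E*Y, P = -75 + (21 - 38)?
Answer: 6624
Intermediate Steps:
O = 13
P = -92 (P = -75 - 17 = -92)
p(E, Y) = E*Y/3 (p(E, Y) = (E*Y)/3 = E*Y/3)
(p(-6, O) - 46)*P = ((1/3)*(-6)*13 - 46)*(-92) = (-26 - 46)*(-92) = -72*(-92) = 6624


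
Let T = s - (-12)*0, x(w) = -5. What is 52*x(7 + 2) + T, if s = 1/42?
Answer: -10919/42 ≈ -259.98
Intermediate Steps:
s = 1/42 ≈ 0.023810
T = 1/42 (T = 1/42 - (-12)*0 = 1/42 - 1*0 = 1/42 + 0 = 1/42 ≈ 0.023810)
52*x(7 + 2) + T = 52*(-5) + 1/42 = -260 + 1/42 = -10919/42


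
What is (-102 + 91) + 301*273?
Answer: 82162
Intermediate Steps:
(-102 + 91) + 301*273 = -11 + 82173 = 82162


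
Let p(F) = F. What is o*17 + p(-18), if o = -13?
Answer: -239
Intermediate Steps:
o*17 + p(-18) = -13*17 - 18 = -221 - 18 = -239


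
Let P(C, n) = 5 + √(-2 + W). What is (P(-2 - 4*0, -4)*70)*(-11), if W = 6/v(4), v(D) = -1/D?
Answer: -3850 - 770*I*√26 ≈ -3850.0 - 3926.2*I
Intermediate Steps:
W = -24 (W = 6/((-1/4)) = 6/((-1*¼)) = 6/(-¼) = 6*(-4) = -24)
P(C, n) = 5 + I*√26 (P(C, n) = 5 + √(-2 - 24) = 5 + √(-26) = 5 + I*√26)
(P(-2 - 4*0, -4)*70)*(-11) = ((5 + I*√26)*70)*(-11) = (350 + 70*I*√26)*(-11) = -3850 - 770*I*√26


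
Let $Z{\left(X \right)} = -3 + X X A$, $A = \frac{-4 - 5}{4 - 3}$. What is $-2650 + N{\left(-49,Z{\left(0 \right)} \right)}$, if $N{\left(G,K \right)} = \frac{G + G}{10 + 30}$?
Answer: $- \frac{53049}{20} \approx -2652.4$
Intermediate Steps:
$A = -9$ ($A = - \frac{9}{1} = \left(-9\right) 1 = -9$)
$Z{\left(X \right)} = -3 - 9 X^{2}$ ($Z{\left(X \right)} = -3 + X X \left(-9\right) = -3 + X^{2} \left(-9\right) = -3 - 9 X^{2}$)
$N{\left(G,K \right)} = \frac{G}{20}$ ($N{\left(G,K \right)} = \frac{2 G}{40} = 2 G \frac{1}{40} = \frac{G}{20}$)
$-2650 + N{\left(-49,Z{\left(0 \right)} \right)} = -2650 + \frac{1}{20} \left(-49\right) = -2650 - \frac{49}{20} = - \frac{53049}{20}$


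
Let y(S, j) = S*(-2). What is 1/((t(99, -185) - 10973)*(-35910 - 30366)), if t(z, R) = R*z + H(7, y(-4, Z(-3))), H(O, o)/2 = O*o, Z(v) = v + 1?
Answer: 1/1933668576 ≈ 5.1715e-10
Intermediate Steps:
Z(v) = 1 + v
y(S, j) = -2*S
H(O, o) = 2*O*o (H(O, o) = 2*(O*o) = 2*O*o)
t(z, R) = 112 + R*z (t(z, R) = R*z + 2*7*(-2*(-4)) = R*z + 2*7*8 = R*z + 112 = 112 + R*z)
1/((t(99, -185) - 10973)*(-35910 - 30366)) = 1/(((112 - 185*99) - 10973)*(-35910 - 30366)) = 1/(((112 - 18315) - 10973)*(-66276)) = 1/((-18203 - 10973)*(-66276)) = 1/(-29176*(-66276)) = 1/1933668576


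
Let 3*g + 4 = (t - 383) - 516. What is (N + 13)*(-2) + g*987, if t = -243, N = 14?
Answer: -377088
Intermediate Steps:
g = -382 (g = -4/3 + ((-243 - 383) - 516)/3 = -4/3 + (-626 - 516)/3 = -4/3 + (⅓)*(-1142) = -4/3 - 1142/3 = -382)
(N + 13)*(-2) + g*987 = (14 + 13)*(-2) - 382*987 = 27*(-2) - 377034 = -54 - 377034 = -377088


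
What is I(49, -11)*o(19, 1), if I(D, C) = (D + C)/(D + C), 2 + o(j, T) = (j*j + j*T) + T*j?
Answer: 397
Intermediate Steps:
o(j, T) = -2 + j² + 2*T*j (o(j, T) = -2 + ((j*j + j*T) + T*j) = -2 + ((j² + T*j) + T*j) = -2 + (j² + 2*T*j) = -2 + j² + 2*T*j)
I(D, C) = 1 (I(D, C) = (C + D)/(C + D) = 1)
I(49, -11)*o(19, 1) = 1*(-2 + 19² + 2*1*19) = 1*(-2 + 361 + 38) = 1*397 = 397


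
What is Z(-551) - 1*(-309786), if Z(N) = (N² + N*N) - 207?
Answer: 916781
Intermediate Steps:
Z(N) = -207 + 2*N² (Z(N) = (N² + N²) - 207 = 2*N² - 207 = -207 + 2*N²)
Z(-551) - 1*(-309786) = (-207 + 2*(-551)²) - 1*(-309786) = (-207 + 2*303601) + 309786 = (-207 + 607202) + 309786 = 606995 + 309786 = 916781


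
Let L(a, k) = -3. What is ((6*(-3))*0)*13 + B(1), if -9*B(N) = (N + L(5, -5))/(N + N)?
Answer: ⅑ ≈ 0.11111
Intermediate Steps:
B(N) = -(-3 + N)/(18*N) (B(N) = -(N - 3)/(9*(N + N)) = -(-3 + N)/(9*(2*N)) = -(-3 + N)*1/(2*N)/9 = -(-3 + N)/(18*N))
((6*(-3))*0)*13 + B(1) = ((6*(-3))*0)*13 + (1/18)*(3 - 1*1)/1 = -18*0*13 + (1/18)*1*(3 - 1) = 0*13 + (1/18)*1*2 = 0 + ⅑ = ⅑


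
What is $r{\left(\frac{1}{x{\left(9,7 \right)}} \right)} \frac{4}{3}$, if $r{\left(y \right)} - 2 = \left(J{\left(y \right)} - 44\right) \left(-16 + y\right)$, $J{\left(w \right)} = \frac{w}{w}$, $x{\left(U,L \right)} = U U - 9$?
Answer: $\frac{49637}{54} \approx 919.2$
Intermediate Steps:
$x{\left(U,L \right)} = -9 + U^{2}$ ($x{\left(U,L \right)} = U^{2} - 9 = -9 + U^{2}$)
$J{\left(w \right)} = 1$
$r{\left(y \right)} = 690 - 43 y$ ($r{\left(y \right)} = 2 + \left(1 - 44\right) \left(-16 + y\right) = 2 - 43 \left(-16 + y\right) = 2 - \left(-688 + 43 y\right) = 690 - 43 y$)
$r{\left(\frac{1}{x{\left(9,7 \right)}} \right)} \frac{4}{3} = \left(690 - \frac{43}{-9 + 9^{2}}\right) \frac{4}{3} = \left(690 - \frac{43}{-9 + 81}\right) 4 \cdot \frac{1}{3} = \left(690 - \frac{43}{72}\right) \frac{4}{3} = \frac{49637}{72} \cdot \frac{4}{3} = \frac{49637}{54}$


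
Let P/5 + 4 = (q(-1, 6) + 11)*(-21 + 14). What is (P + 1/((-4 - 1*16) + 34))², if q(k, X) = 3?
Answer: 50965321/196 ≈ 2.6003e+5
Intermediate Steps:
P = -510 (P = -20 + 5*((3 + 11)*(-21 + 14)) = -20 + 5*(14*(-7)) = -20 + 5*(-98) = -20 - 490 = -510)
(P + 1/((-4 - 1*16) + 34))² = (-510 + 1/((-4 - 1*16) + 34))² = (-510 + 1/((-4 - 16) + 34))² = (-510 + 1/(-20 + 34))² = (-510 + 1/14)² = (-7139/14)² = 50965321/196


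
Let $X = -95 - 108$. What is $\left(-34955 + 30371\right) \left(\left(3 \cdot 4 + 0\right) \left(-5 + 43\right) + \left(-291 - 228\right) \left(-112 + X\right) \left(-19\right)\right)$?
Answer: $14236799256$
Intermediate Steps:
$X = -203$
$\left(-34955 + 30371\right) \left(\left(3 \cdot 4 + 0\right) \left(-5 + 43\right) + \left(-291 - 228\right) \left(-112 + X\right) \left(-19\right)\right) = \left(-34955 + 30371\right) \left(\left(3 \cdot 4 + 0\right) \left(-5 + 43\right) + \left(-291 - 228\right) \left(-112 - 203\right) \left(-19\right)\right) = - 4584 \left(\left(12 + 0\right) 38 + \left(-519\right) \left(-315\right) \left(-19\right)\right) = - 4584 \left(12 \cdot 38 + 163485 \left(-19\right)\right) = - 4584 \left(456 - 3106215\right) = \left(-4584\right) \left(-3105759\right) = 14236799256$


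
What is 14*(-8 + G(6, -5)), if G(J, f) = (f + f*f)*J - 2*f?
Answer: 1708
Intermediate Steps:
G(J, f) = -2*f + J*(f + f²) (G(J, f) = (f + f²)*J - 2*f = J*(f + f²) - 2*f = -2*f + J*(f + f²))
14*(-8 + G(6, -5)) = 14*(-8 - 5*(-2 + 6 + 6*(-5))) = 14*(-8 - 5*(-2 + 6 - 30)) = 14*(-8 - 5*(-26)) = 14*(-8 + 130) = 14*122 = 1708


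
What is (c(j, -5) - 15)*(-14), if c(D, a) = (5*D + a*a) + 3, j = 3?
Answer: -392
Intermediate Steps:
c(D, a) = 3 + a² + 5*D (c(D, a) = (5*D + a²) + 3 = (a² + 5*D) + 3 = 3 + a² + 5*D)
(c(j, -5) - 15)*(-14) = ((3 + (-5)² + 5*3) - 15)*(-14) = ((3 + 25 + 15) - 15)*(-14) = (43 - 15)*(-14) = 28*(-14) = -392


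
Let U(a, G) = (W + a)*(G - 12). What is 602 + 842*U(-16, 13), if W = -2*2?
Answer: -16238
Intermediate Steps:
W = -4
U(a, G) = (-12 + G)*(-4 + a) (U(a, G) = (-4 + a)*(G - 12) = (-4 + a)*(-12 + G) = (-12 + G)*(-4 + a))
602 + 842*U(-16, 13) = 602 + 842*(48 - 12*(-16) - 4*13 + 13*(-16)) = 602 + 842*(48 + 192 - 52 - 208) = 602 + 842*(-20) = 602 - 16840 = -16238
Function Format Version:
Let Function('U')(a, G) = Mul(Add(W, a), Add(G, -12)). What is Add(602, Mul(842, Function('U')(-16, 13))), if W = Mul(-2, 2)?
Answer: -16238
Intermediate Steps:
W = -4
Function('U')(a, G) = Mul(Add(-12, G), Add(-4, a)) (Function('U')(a, G) = Mul(Add(-4, a), Add(G, -12)) = Mul(Add(-4, a), Add(-12, G)) = Mul(Add(-12, G), Add(-4, a)))
Add(602, Mul(842, Function('U')(-16, 13))) = Add(602, Mul(842, Add(48, Mul(-12, -16), Mul(-4, 13), Mul(13, -16)))) = Add(602, Mul(842, Add(48, 192, -52, -208))) = Add(602, Mul(842, -20)) = Add(602, -16840) = -16238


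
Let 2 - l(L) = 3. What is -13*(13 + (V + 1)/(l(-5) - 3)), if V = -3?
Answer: -351/2 ≈ -175.50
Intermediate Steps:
l(L) = -1 (l(L) = 2 - 1*3 = 2 - 3 = -1)
-13*(13 + (V + 1)/(l(-5) - 3)) = -13*(13 + (-3 + 1)/(-1 - 3)) = -13*(13 - 2/(-4)) = -13*(13 - 2*(-1/4)) = -13*(13 + 1/2) = -13*27/2 = -351/2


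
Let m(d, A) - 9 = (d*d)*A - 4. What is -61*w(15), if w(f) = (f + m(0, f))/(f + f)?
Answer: -122/3 ≈ -40.667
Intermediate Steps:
m(d, A) = 5 + A*d**2 (m(d, A) = 9 + ((d*d)*A - 4) = 9 + (d**2*A - 4) = 9 + (A*d**2 - 4) = 9 + (-4 + A*d**2) = 5 + A*d**2)
w(f) = (5 + f)/(2*f) (w(f) = (f + (5 + f*0**2))/(f + f) = (f + (5 + f*0))/((2*f)) = (f + (5 + 0))*(1/(2*f)) = (f + 5)*(1/(2*f)) = (5 + f)*(1/(2*f)) = (5 + f)/(2*f))
-61*w(15) = -61*(5 + 15)/(2*15) = -61*20/(2*15) = -61*2/3 = -122/3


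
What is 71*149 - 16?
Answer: 10563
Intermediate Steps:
71*149 - 16 = 10579 - 16 = 10563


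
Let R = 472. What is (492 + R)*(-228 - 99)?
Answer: -315228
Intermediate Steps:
(492 + R)*(-228 - 99) = (492 + 472)*(-228 - 99) = 964*(-327) = -315228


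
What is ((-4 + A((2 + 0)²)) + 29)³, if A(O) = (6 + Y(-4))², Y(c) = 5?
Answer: 3112136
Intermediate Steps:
A(O) = 121 (A(O) = (6 + 5)² = 11² = 121)
((-4 + A((2 + 0)²)) + 29)³ = ((-4 + 121) + 29)³ = (117 + 29)³ = 146³ = 3112136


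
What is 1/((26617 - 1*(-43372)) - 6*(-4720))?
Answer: 1/98309 ≈ 1.0172e-5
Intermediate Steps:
1/((26617 - 1*(-43372)) - 6*(-4720)) = 1/((26617 + 43372) + 28320) = 1/(69989 + 28320) = 1/98309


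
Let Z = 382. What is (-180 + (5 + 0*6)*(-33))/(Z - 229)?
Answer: -115/51 ≈ -2.2549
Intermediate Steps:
(-180 + (5 + 0*6)*(-33))/(Z - 229) = (-180 + (5 + 0*6)*(-33))/(382 - 229) = (-180 + (5 + 0)*(-33))/153 = (-180 + 5*(-33))*(1/153) = (-180 - 165)*(1/153) = -345*1/153 = -115/51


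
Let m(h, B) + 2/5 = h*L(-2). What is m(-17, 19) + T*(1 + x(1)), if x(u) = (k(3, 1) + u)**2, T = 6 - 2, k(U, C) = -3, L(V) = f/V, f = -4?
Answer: -72/5 ≈ -14.400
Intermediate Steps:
L(V) = -4/V
T = 4
x(u) = (-3 + u)**2
m(h, B) = -2/5 + 2*h (m(h, B) = -2/5 + h*(-4/(-2)) = -2/5 + h*(-4*(-1/2)) = -2/5 + h*2 = -2/5 + 2*h)
m(-17, 19) + T*(1 + x(1)) = (-2/5 + 2*(-17)) + 4*(1 + (-3 + 1)**2) = (-2/5 - 34) + 4*(1 + (-2)**2) = -172/5 + 4*(1 + 4) = -172/5 + 4*5 = -172/5 + 20 = -72/5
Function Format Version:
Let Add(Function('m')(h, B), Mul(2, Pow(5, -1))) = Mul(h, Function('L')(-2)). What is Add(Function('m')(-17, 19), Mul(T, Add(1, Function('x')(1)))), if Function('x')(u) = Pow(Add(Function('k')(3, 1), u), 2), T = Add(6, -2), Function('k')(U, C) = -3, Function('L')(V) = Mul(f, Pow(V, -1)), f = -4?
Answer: Rational(-72, 5) ≈ -14.400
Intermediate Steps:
Function('L')(V) = Mul(-4, Pow(V, -1))
T = 4
Function('x')(u) = Pow(Add(-3, u), 2)
Function('m')(h, B) = Add(Rational(-2, 5), Mul(2, h)) (Function('m')(h, B) = Add(Rational(-2, 5), Mul(h, Mul(-4, Pow(-2, -1)))) = Add(Rational(-2, 5), Mul(h, Mul(-4, Rational(-1, 2)))) = Add(Rational(-2, 5), Mul(h, 2)) = Add(Rational(-2, 5), Mul(2, h)))
Add(Function('m')(-17, 19), Mul(T, Add(1, Function('x')(1)))) = Add(Add(Rational(-2, 5), Mul(2, -17)), Mul(4, Add(1, Pow(Add(-3, 1), 2)))) = Add(Add(Rational(-2, 5), -34), Mul(4, Add(1, Pow(-2, 2)))) = Add(Rational(-172, 5), Mul(4, Add(1, 4))) = Add(Rational(-172, 5), Mul(4, 5)) = Add(Rational(-172, 5), 20) = Rational(-72, 5)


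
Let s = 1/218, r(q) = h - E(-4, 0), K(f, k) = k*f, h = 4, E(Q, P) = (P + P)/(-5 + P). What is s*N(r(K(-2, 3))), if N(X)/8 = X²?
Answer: 64/109 ≈ 0.58716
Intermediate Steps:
E(Q, P) = 2*P/(-5 + P) (E(Q, P) = (2*P)/(-5 + P) = 2*P/(-5 + P))
K(f, k) = f*k
r(q) = 4 (r(q) = 4 - 2*0/(-5 + 0) = 4 - 2*0/(-5) = 4 - 2*0*(-1)/5 = 4 - 1*0 = 4 + 0 = 4)
N(X) = 8*X²
s = 1/218 ≈ 0.0045872
s*N(r(K(-2, 3))) = (8*4²)/218 = (8*16)/218 = (1/218)*128 = 64/109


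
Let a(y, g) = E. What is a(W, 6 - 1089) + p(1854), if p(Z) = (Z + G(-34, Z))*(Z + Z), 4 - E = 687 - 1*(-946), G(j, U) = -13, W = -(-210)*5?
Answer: 6824799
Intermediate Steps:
W = 1050 (W = -14*(-75) = 1050)
E = -1629 (E = 4 - (687 - 1*(-946)) = 4 - (687 + 946) = 4 - 1*1633 = 4 - 1633 = -1629)
p(Z) = 2*Z*(-13 + Z) (p(Z) = (Z - 13)*(Z + Z) = (-13 + Z)*(2*Z) = 2*Z*(-13 + Z))
a(y, g) = -1629
a(W, 6 - 1089) + p(1854) = -1629 + 2*1854*(-13 + 1854) = -1629 + 2*1854*1841 = -1629 + 6826428 = 6824799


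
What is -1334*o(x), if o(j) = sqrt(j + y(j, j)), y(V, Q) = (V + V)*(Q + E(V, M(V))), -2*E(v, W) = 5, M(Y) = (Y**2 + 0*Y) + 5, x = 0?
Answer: 0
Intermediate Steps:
M(Y) = 5 + Y**2 (M(Y) = (Y**2 + 0) + 5 = Y**2 + 5 = 5 + Y**2)
E(v, W) = -5/2 (E(v, W) = -1/2*5 = -5/2)
y(V, Q) = 2*V*(-5/2 + Q) (y(V, Q) = (V + V)*(Q - 5/2) = (2*V)*(-5/2 + Q) = 2*V*(-5/2 + Q))
o(j) = sqrt(j + j*(-5 + 2*j))
-1334*o(x) = -1334*sqrt(2)*sqrt(0*(-2 + 0)) = -1334*sqrt(2)*sqrt(0*(-2)) = -1334*sqrt(2)*sqrt(0) = -1334*sqrt(2)*0 = -1334*0 = 0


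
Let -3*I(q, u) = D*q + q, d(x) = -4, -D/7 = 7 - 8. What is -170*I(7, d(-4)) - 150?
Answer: 9070/3 ≈ 3023.3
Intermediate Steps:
D = 7 (D = -7*(7 - 8) = -7*(-1) = 7)
I(q, u) = -8*q/3 (I(q, u) = -(7*q + q)/3 = -8*q/3)
-170*I(7, d(-4)) - 150 = -(-1360)*7/3 - 150 = -170*(-56/3) - 150 = 9520/3 - 150 = 9070/3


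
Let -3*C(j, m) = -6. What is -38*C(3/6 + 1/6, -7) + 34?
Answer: -42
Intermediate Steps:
C(j, m) = 2 (C(j, m) = -1/3*(-6) = 2)
-38*C(3/6 + 1/6, -7) + 34 = -38*2 + 34 = -76 + 34 = -42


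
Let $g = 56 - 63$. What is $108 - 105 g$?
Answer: $843$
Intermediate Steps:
$g = -7$ ($g = 56 - 63 = -7$)
$108 - 105 g = 108 - -735 = 108 + 735 = 843$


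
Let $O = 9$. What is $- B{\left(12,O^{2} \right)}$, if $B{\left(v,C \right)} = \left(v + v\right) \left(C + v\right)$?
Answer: $-2232$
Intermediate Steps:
$B{\left(v,C \right)} = 2 v \left(C + v\right)$
$- B{\left(12,O^{2} \right)} = - 2 \cdot 12 \left(9^{2} + 12\right) = - 2 \cdot 12 \left(81 + 12\right) = - 2 \cdot 12 \cdot 93 = \left(-1\right) 2232 = -2232$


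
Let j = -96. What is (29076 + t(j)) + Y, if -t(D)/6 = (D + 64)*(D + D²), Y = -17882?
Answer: 1762234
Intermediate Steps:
t(D) = -6*(64 + D)*(D + D²) (t(D) = -6*(D + 64)*(D + D²) = -6*(64 + D)*(D + D²))
(29076 + t(j)) + Y = (29076 - 6*(-96)*(64 + (-96)² + 65*(-96))) - 17882 = (29076 - 6*(-96)*(64 + 9216 - 6240)) - 17882 = (29076 - 6*(-96)*3040) - 17882 = (29076 + 1751040) - 17882 = 1780116 - 17882 = 1762234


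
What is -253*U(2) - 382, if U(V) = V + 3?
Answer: -1647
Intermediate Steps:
U(V) = 3 + V
-253*U(2) - 382 = -253*(3 + 2) - 382 = -253*5 - 382 = -1265 - 382 = -1647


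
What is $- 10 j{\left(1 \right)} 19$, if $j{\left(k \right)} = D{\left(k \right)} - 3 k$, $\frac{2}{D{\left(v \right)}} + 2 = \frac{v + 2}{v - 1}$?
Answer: $570$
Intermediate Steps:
$D{\left(v \right)} = \frac{2}{-2 + \frac{2 + v}{-1 + v}}$ ($D{\left(v \right)} = \frac{2}{-2 + \frac{v + 2}{v - 1}} = \frac{2}{-2 + \frac{2 + v}{-1 + v}}$)
$j{\left(k \right)} = - 3 k + \frac{2 \left(1 - k\right)}{-4 + k}$ ($j{\left(k \right)} = \frac{2 \left(1 - k\right)}{-4 + k} - 3 k = - 3 k + \frac{2 \left(1 - k\right)}{-4 + k}$)
$- 10 j{\left(1 \right)} 19 = - 10 \frac{2 - 3 \cdot 1^{2} + 10 \cdot 1}{-4 + 1} \cdot 19 = - 10 \frac{2 - 3 + 10}{-3} \cdot 19 = - 10 \left(- \frac{2 - 3 + 10}{3}\right) 19 = - 10 \left(\left(- \frac{1}{3}\right) 9\right) 19 = \left(-10\right) \left(-3\right) 19 = 30 \cdot 19 = 570$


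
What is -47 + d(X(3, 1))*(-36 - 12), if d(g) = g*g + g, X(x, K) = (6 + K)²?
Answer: -117647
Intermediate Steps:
d(g) = g + g² (d(g) = g² + g = g + g²)
-47 + d(X(3, 1))*(-36 - 12) = -47 + ((6 + 1)²*(1 + (6 + 1)²))*(-36 - 12) = -47 + (7²*(1 + 7²))*(-48) = -47 + (49*(1 + 49))*(-48) = -47 + (49*50)*(-48) = -47 + 2450*(-48) = -47 - 117600 = -117647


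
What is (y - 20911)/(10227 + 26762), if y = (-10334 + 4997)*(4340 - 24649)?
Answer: 108368222/36989 ≈ 2929.7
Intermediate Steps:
y = 108389133 (y = -5337*(-20309) = 108389133)
(y - 20911)/(10227 + 26762) = (108389133 - 20911)/(10227 + 26762) = 108368222/36989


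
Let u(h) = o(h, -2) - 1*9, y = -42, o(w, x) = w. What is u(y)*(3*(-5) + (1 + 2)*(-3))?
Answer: 1224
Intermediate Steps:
u(h) = -9 + h (u(h) = h - 1*9 = h - 9 = -9 + h)
u(y)*(3*(-5) + (1 + 2)*(-3)) = (-9 - 42)*(3*(-5) + (1 + 2)*(-3)) = -51*(-15 + 3*(-3)) = -51*(-15 - 9) = -51*(-24) = 1224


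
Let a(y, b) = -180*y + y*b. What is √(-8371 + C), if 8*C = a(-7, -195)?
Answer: 37*I*√94/4 ≈ 89.682*I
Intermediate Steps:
a(y, b) = -180*y + b*y
C = 2625/8 (C = (-7*(-180 - 195))/8 = (-7*(-375))/8 = (⅛)*2625 = 2625/8 ≈ 328.13)
√(-8371 + C) = √(-8371 + 2625/8) = √(-64343/8) = 37*I*√94/4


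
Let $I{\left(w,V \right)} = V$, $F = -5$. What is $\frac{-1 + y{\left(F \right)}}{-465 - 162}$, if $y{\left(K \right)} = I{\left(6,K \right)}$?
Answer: $\frac{2}{209} \approx 0.0095694$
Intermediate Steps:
$y{\left(K \right)} = K$
$\frac{-1 + y{\left(F \right)}}{-465 - 162} = \frac{-1 - 5}{-465 - 162} = - \frac{6}{-627} = \left(-6\right) \left(- \frac{1}{627}\right) = \frac{2}{209}$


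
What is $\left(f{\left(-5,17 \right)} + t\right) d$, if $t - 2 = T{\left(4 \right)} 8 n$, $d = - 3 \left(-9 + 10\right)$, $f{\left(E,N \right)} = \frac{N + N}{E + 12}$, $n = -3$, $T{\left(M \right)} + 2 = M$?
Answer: $\frac{864}{7} \approx 123.43$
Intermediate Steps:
$T{\left(M \right)} = -2 + M$
$f{\left(E,N \right)} = \frac{2 N}{12 + E}$
$d = -3$ ($d = \left(-3\right) 1 = -3$)
$t = -46$ ($t = 2 + \left(-2 + 4\right) 8 \left(-3\right) = 2 + 2 \cdot 8 \left(-3\right) = 2 + 16 \left(-3\right) = 2 - 48 = -46$)
$\left(f{\left(-5,17 \right)} + t\right) d = \left(2 \cdot 17 \frac{1}{12 - 5} - 46\right) \left(-3\right) = \left(2 \cdot 17 \cdot \frac{1}{7} - 46\right) \left(-3\right) = \left(\frac{34}{7} - 46\right) \left(-3\right) = \left(- \frac{288}{7}\right) \left(-3\right) = \frac{864}{7}$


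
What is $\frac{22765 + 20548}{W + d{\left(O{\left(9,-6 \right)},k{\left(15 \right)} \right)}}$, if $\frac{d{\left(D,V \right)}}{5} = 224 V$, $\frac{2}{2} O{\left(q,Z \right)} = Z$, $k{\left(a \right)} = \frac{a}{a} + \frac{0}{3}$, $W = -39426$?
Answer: $- \frac{43313}{38306} \approx -1.1307$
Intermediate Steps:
$k{\left(a \right)} = 1$ ($k{\left(a \right)} = 1 + 0 \cdot \frac{1}{3} = 1 + 0 = 1$)
$O{\left(q,Z \right)} = Z$
$d{\left(D,V \right)} = 1120 V$ ($d{\left(D,V \right)} = 5 \cdot 224 V = 1120 V$)
$\frac{22765 + 20548}{W + d{\left(O{\left(9,-6 \right)},k{\left(15 \right)} \right)}} = \frac{22765 + 20548}{-39426 + 1120 \cdot 1} = \frac{43313}{-39426 + 1120} = \frac{43313}{-38306} = 43313 \left(- \frac{1}{38306}\right) = - \frac{43313}{38306}$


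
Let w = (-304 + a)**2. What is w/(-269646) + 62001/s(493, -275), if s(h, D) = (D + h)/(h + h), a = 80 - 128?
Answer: 4121059532971/14695707 ≈ 2.8043e+5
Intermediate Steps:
a = -48
s(h, D) = (D + h)/(2*h) (s(h, D) = (D + h)/((2*h)) = (D + h)*(1/(2*h)) = (D + h)/(2*h))
w = 123904 (w = (-304 - 48)**2 = (-352)**2 = 123904)
w/(-269646) + 62001/s(493, -275) = 123904/(-269646) + 62001/(((1/2)*(-275 + 493)/493)) = 123904*(-1/269646) + 62001/(((1/2)*(1/493)*218)) = -61952/134823 + 62001/(109/493) = -61952/134823 + 62001*(493/109) = -61952/134823 + 30566493/109 = 4121059532971/14695707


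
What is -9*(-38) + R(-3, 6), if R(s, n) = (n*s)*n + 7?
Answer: 241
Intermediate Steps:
R(s, n) = 7 + s*n² (R(s, n) = s*n² + 7 = 7 + s*n²)
-9*(-38) + R(-3, 6) = -9*(-38) + (7 - 3*6²) = 342 + (7 - 3*36) = 342 + (7 - 108) = 342 - 101 = 241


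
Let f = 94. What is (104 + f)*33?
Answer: 6534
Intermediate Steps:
(104 + f)*33 = (104 + 94)*33 = 198*33 = 6534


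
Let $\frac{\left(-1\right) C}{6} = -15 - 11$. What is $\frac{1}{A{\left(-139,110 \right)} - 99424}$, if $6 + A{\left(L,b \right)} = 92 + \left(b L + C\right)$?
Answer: $- \frac{1}{114472} \approx -8.7358 \cdot 10^{-6}$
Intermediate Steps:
$C = 156$ ($C = - 6 \left(-15 - 11\right) = \left(-6\right) \left(-26\right) = 156$)
$A{\left(L,b \right)} = 242 + L b$ ($A{\left(L,b \right)} = -6 + \left(92 + \left(b L + 156\right)\right) = -6 + \left(92 + \left(L b + 156\right)\right) = -6 + \left(92 + \left(156 + L b\right)\right) = -6 + \left(248 + L b\right) = 242 + L b$)
$\frac{1}{A{\left(-139,110 \right)} - 99424} = \frac{1}{\left(242 - 15290\right) - 99424} = \frac{1}{-15048 - 99424} = \frac{1}{-114472} = - \frac{1}{114472}$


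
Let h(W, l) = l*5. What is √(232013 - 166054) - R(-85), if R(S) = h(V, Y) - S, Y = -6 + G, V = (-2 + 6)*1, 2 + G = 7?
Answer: -80 + √65959 ≈ 176.82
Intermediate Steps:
G = 5 (G = -2 + 7 = 5)
V = 4 (V = 4*1 = 4)
Y = -1 (Y = -6 + 5 = -1)
h(W, l) = 5*l
R(S) = -5 - S (R(S) = 5*(-1) - S = -5 - S)
√(232013 - 166054) - R(-85) = √(232013 - 166054) - (-5 - 1*(-85)) = √65959 - (-5 + 85) = √65959 - 1*80 = √65959 - 80 = -80 + √65959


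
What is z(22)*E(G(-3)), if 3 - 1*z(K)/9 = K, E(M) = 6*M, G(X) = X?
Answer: 3078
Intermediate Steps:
z(K) = 27 - 9*K
z(22)*E(G(-3)) = (27 - 9*22)*(6*(-3)) = (27 - 198)*(-18) = -171*(-18) = 3078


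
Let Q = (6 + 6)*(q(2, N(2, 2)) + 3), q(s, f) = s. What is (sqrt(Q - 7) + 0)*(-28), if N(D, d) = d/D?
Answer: -28*sqrt(53) ≈ -203.84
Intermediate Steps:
Q = 60 (Q = (6 + 6)*(2 + 3) = 12*5 = 60)
(sqrt(Q - 7) + 0)*(-28) = (sqrt(60 - 7) + 0)*(-28) = (sqrt(53) + 0)*(-28) = sqrt(53)*(-28) = -28*sqrt(53)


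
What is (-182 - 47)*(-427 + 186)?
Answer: 55189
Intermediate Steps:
(-182 - 47)*(-427 + 186) = -229*(-241) = 55189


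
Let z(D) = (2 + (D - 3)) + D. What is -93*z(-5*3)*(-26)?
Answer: -74958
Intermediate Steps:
z(D) = -1 + 2*D (z(D) = (2 + (-3 + D)) + D = (-1 + D) + D = -1 + 2*D)
-93*z(-5*3)*(-26) = -93*(-1 + 2*(-5*3))*(-26) = -93*(-1 + 2*(-15))*(-26) = -93*(-1 - 30)*(-26) = -93*(-31)*(-26) = 2883*(-26) = -74958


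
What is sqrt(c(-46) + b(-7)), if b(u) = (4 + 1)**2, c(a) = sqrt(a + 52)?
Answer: sqrt(25 + sqrt(6)) ≈ 5.2392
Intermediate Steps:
c(a) = sqrt(52 + a)
b(u) = 25 (b(u) = 5**2 = 25)
sqrt(c(-46) + b(-7)) = sqrt(sqrt(52 - 46) + 25) = sqrt(sqrt(6) + 25) = sqrt(25 + sqrt(6))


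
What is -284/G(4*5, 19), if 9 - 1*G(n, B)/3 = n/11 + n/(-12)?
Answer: -781/73 ≈ -10.699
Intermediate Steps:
G(n, B) = 27 - n/44 (G(n, B) = 27 - 3*(n/11 + n/(-12)) = 27 - 3*(n*(1/11) + n*(-1/12)) = 27 - 3*(n/11 - n/12) = 27 - n/44)
-284/G(4*5, 19) = -284/(27 - 5/11) = -284/292/11 = -284*11/292 = -781/73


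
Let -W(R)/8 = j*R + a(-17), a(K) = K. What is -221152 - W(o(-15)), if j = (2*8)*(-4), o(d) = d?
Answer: -213608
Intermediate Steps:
j = -64 (j = 16*(-4) = -64)
W(R) = 136 + 512*R (W(R) = -8*(-64*R - 17) = -8*(-17 - 64*R) = 136 + 512*R)
-221152 - W(o(-15)) = -221152 - (136 + 512*(-15)) = -221152 - (136 - 7680) = -221152 - 1*(-7544) = -221152 + 7544 = -213608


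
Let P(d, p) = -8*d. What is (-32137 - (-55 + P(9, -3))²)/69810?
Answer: -24133/34905 ≈ -0.69139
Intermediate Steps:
(-32137 - (-55 + P(9, -3))²)/69810 = (-32137 - (-55 - 8*9)²)/69810 = (-32137 - (-55 - 72)²)*(1/69810) = (-32137 - 1*(-127)²)*(1/69810) = (-32137 - 1*16129)*(1/69810) = (-32137 - 16129)*(1/69810) = -48266*1/69810 = -24133/34905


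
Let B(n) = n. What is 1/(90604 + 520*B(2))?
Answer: 1/91644 ≈ 1.0912e-5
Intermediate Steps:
1/(90604 + 520*B(2)) = 1/(90604 + 520*2) = 1/(90604 + 1040) = 1/91644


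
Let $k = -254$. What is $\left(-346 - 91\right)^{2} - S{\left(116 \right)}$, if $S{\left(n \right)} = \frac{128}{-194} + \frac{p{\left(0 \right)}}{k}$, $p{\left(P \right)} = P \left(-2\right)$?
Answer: $\frac{18524057}{97} \approx 1.9097 \cdot 10^{5}$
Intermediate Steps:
$p{\left(P \right)} = - 2 P$
$S{\left(n \right)} = - \frac{64}{97}$ ($S{\left(n \right)} = \frac{128}{-194} + \frac{\left(-2\right) 0}{-254} = 128 \left(- \frac{1}{194}\right) + 0 \left(- \frac{1}{254}\right) = - \frac{64}{97} + 0 = - \frac{64}{97}$)
$\left(-346 - 91\right)^{2} - S{\left(116 \right)} = \left(-346 - 91\right)^{2} - - \frac{64}{97} = \left(-437\right)^{2} + \frac{64}{97} = 190969 + \frac{64}{97} = \frac{18524057}{97}$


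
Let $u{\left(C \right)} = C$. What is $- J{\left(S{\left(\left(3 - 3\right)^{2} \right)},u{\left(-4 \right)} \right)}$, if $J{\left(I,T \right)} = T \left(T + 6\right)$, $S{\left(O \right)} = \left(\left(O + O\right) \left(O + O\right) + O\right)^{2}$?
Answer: $8$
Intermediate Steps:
$S{\left(O \right)} = \left(O + 4 O^{2}\right)^{2}$ ($S{\left(O \right)} = \left(2 O 2 O + O\right)^{2} = \left(4 O^{2} + O\right)^{2} = \left(O + 4 O^{2}\right)^{2}$)
$J{\left(I,T \right)} = T \left(6 + T\right)$
$- J{\left(S{\left(\left(3 - 3\right)^{2} \right)},u{\left(-4 \right)} \right)} = - \left(-4\right) \left(6 - 4\right) = - \left(-4\right) 2 = \left(-1\right) \left(-8\right) = 8$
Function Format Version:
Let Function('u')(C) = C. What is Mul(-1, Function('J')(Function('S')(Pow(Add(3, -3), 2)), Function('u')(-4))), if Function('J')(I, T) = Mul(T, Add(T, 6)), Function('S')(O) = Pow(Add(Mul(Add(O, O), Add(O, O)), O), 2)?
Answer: 8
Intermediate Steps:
Function('S')(O) = Pow(Add(O, Mul(4, Pow(O, 2))), 2) (Function('S')(O) = Pow(Add(Mul(Mul(2, O), Mul(2, O)), O), 2) = Pow(Add(Mul(4, Pow(O, 2)), O), 2) = Pow(Add(O, Mul(4, Pow(O, 2))), 2))
Function('J')(I, T) = Mul(T, Add(6, T))
Mul(-1, Function('J')(Function('S')(Pow(Add(3, -3), 2)), Function('u')(-4))) = Mul(-1, Mul(-4, Add(6, -4))) = Mul(-1, Mul(-4, 2)) = Mul(-1, -8) = 8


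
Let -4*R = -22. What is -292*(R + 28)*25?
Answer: -244550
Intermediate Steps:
R = 11/2 (R = -¼*(-22) = 11/2 ≈ 5.5000)
-292*(R + 28)*25 = -292*(11/2 + 28)*25 = -9782*25 = -292*1675/2 = -244550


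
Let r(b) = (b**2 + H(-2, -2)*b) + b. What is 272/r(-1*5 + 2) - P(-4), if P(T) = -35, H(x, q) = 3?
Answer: -167/3 ≈ -55.667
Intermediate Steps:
r(b) = b**2 + 4*b (r(b) = (b**2 + 3*b) + b = b**2 + 4*b)
272/r(-1*5 + 2) - P(-4) = 272/(((-1*5 + 2)*(4 + (-1*5 + 2)))) - 1*(-35) = 272/(((-5 + 2)*(4 + (-5 + 2)))) + 35 = 272/((-3*(4 - 3))) + 35 = 272/((-3*1)) + 35 = 272/(-3) + 35 = 272*(-1/3) + 35 = -272/3 + 35 = -167/3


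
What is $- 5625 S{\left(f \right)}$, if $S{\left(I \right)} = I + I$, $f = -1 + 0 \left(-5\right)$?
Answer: $11250$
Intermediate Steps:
$f = -1$ ($f = -1 + 0 = -1$)
$S{\left(I \right)} = 2 I$
$- 5625 S{\left(f \right)} = - 5625 \cdot 2 \left(-1\right) = \left(-5625\right) \left(-2\right) = 11250$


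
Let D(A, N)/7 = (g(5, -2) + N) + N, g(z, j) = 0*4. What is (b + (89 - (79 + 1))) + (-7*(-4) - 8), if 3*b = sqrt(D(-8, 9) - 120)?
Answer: 29 + sqrt(6)/3 ≈ 29.816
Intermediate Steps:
g(z, j) = 0
D(A, N) = 14*N (D(A, N) = 7*((0 + N) + N) = 7*(N + N) = 7*(2*N) = 14*N)
b = sqrt(6)/3 (b = sqrt(14*9 - 120)/3 = sqrt(126 - 120)/3 = sqrt(6)/3 ≈ 0.81650)
(b + (89 - (79 + 1))) + (-7*(-4) - 8) = (sqrt(6)/3 + (89 - (79 + 1))) + (-7*(-4) - 8) = (sqrt(6)/3 + (89 - 1*80)) + (28 - 8) = (sqrt(6)/3 + (89 - 80)) + 20 = (sqrt(6)/3 + 9) + 20 = (9 + sqrt(6)/3) + 20 = 29 + sqrt(6)/3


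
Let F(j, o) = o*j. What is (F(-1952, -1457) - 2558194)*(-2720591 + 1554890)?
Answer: -333238944870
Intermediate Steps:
F(j, o) = j*o
(F(-1952, -1457) - 2558194)*(-2720591 + 1554890) = (-1952*(-1457) - 2558194)*(-2720591 + 1554890) = (2844064 - 2558194)*(-1165701) = 285870*(-1165701) = -333238944870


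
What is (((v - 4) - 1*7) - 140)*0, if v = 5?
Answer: 0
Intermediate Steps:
(((v - 4) - 1*7) - 140)*0 = (((5 - 4) - 1*7) - 140)*0 = ((1 - 7) - 140)*0 = (-6 - 140)*0 = -146*0 = 0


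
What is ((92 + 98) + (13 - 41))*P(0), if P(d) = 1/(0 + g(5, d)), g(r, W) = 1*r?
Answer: 162/5 ≈ 32.400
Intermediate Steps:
g(r, W) = r
P(d) = ⅕ (P(d) = 1/(0 + 5) = 1/5 = ⅕)
((92 + 98) + (13 - 41))*P(0) = ((92 + 98) + (13 - 41))*(⅕) = (190 - 28)*(⅕) = 162*(⅕) = 162/5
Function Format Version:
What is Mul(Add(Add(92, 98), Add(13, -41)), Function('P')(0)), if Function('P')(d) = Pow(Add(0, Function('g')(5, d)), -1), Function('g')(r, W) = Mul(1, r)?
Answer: Rational(162, 5) ≈ 32.400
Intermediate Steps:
Function('g')(r, W) = r
Function('P')(d) = Rational(1, 5) (Function('P')(d) = Pow(Add(0, 5), -1) = Pow(5, -1) = Rational(1, 5))
Mul(Add(Add(92, 98), Add(13, -41)), Function('P')(0)) = Mul(Add(Add(92, 98), Add(13, -41)), Rational(1, 5)) = Mul(Add(190, -28), Rational(1, 5)) = Mul(162, Rational(1, 5)) = Rational(162, 5)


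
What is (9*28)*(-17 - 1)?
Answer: -4536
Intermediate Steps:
(9*28)*(-17 - 1) = 252*(-18) = -4536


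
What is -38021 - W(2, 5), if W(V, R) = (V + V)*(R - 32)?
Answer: -37913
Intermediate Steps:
W(V, R) = 2*V*(-32 + R) (W(V, R) = (2*V)*(-32 + R) = 2*V*(-32 + R))
-38021 - W(2, 5) = -38021 - 2*2*(-32 + 5) = -38021 - 2*2*(-27) = -38021 - 1*(-108) = -38021 + 108 = -37913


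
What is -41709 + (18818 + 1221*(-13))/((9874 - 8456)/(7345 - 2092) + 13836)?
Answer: -3031474981449/72681926 ≈ -41709.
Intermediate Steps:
-41709 + (18818 + 1221*(-13))/((9874 - 8456)/(7345 - 2092) + 13836) = -41709 + (18818 - 15873)/(1418/5253 + 13836) = -41709 + 2945/(1418*(1/5253) + 13836) = -41709 + 2945/(1418/5253 + 13836) = -41709 + 2945/(72681926/5253) = -41709 + 2945*(5253/72681926) = -41709 + 15470085/72681926 = -3031474981449/72681926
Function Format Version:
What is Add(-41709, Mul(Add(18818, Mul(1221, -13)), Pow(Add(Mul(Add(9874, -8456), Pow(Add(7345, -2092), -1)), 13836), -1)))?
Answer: Rational(-3031474981449, 72681926) ≈ -41709.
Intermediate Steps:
Add(-41709, Mul(Add(18818, Mul(1221, -13)), Pow(Add(Mul(Add(9874, -8456), Pow(Add(7345, -2092), -1)), 13836), -1))) = Add(-41709, Mul(Add(18818, -15873), Pow(Add(Mul(1418, Pow(5253, -1)), 13836), -1))) = Add(-41709, Mul(2945, Pow(Add(Mul(1418, Rational(1, 5253)), 13836), -1))) = Add(-41709, Mul(2945, Pow(Add(Rational(1418, 5253), 13836), -1))) = Add(-41709, Mul(2945, Pow(Rational(72681926, 5253), -1))) = Add(-41709, Mul(2945, Rational(5253, 72681926))) = Add(-41709, Rational(15470085, 72681926)) = Rational(-3031474981449, 72681926)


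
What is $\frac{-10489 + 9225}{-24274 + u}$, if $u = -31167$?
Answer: $\frac{1264}{55441} \approx 0.022799$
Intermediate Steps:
$\frac{-10489 + 9225}{-24274 + u} = \frac{-10489 + 9225}{-24274 - 31167} = - \frac{1264}{-55441} = \left(-1264\right) \left(- \frac{1}{55441}\right) = \frac{1264}{55441}$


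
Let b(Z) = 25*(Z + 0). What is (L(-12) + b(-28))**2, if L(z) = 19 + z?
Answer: 480249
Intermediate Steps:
b(Z) = 25*Z
(L(-12) + b(-28))**2 = ((19 - 12) + 25*(-28))**2 = (7 - 700)**2 = (-693)**2 = 480249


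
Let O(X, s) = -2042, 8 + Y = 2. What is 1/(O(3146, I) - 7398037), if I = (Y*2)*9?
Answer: -1/7400079 ≈ -1.3513e-7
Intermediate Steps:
Y = -6 (Y = -8 + 2 = -6)
I = -108 (I = -6*2*9 = -12*9 = -108)
1/(O(3146, I) - 7398037) = 1/(-2042 - 7398037) = 1/(-7400079) = -1/7400079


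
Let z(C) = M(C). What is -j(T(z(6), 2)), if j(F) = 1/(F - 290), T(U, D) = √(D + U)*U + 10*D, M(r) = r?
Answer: 15/4034 + √2/6051 ≈ 0.0039521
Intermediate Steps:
z(C) = C
T(U, D) = 10*D + U*√(D + U) (T(U, D) = U*√(D + U) + 10*D = 10*D + U*√(D + U))
j(F) = 1/(-290 + F)
-j(T(z(6), 2)) = -1/(-290 + (10*2 + 6*√(2 + 6))) = -1/(-290 + (20 + 6*√8)) = -1/(-290 + (20 + 6*(2*√2))) = -1/(-290 + (20 + 12*√2)) = -1/(-270 + 12*√2)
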